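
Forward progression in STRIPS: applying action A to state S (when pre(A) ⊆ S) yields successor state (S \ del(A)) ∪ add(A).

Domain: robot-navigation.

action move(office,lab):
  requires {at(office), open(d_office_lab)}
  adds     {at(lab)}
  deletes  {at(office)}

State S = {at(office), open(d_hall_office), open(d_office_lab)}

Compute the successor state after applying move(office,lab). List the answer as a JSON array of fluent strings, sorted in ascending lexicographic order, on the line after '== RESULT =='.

Compute (S \ del) ∪ add:
  pre ⊆ S: {at(office), open(d_office_lab)} ⊆ S  — applicable
  S \ del = {open(d_hall_office), open(d_office_lab)}
  ∪ add   = {at(lab), open(d_hall_office), open(d_office_lab)}

== RESULT ==
["at(lab)", "open(d_hall_office)", "open(d_office_lab)"]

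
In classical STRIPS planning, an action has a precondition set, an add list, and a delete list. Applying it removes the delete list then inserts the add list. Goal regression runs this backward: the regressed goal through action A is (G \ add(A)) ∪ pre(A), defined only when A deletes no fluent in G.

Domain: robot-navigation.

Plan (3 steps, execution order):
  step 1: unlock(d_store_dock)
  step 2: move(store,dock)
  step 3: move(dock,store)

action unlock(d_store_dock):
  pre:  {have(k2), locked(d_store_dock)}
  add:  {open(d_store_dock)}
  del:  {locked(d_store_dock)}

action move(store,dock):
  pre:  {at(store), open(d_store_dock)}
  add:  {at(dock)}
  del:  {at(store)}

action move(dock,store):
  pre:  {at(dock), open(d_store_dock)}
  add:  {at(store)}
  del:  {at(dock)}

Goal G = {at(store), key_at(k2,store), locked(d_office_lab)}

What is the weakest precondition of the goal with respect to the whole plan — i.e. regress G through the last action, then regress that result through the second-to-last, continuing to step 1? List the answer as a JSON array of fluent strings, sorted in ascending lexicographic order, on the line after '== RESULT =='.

Regress step by step:
  through step 3 (move(dock,store)): drop {at(store)}, keep {key_at(k2,store), locked(d_office_lab)}, require {at(dock), open(d_store_dock)}
    → {at(dock), key_at(k2,store), locked(d_office_lab), open(d_store_dock)}
  through step 2 (move(store,dock)): drop {at(dock)}, keep {key_at(k2,store), locked(d_office_lab), open(d_store_dock)}, require {at(store), open(d_store_dock)}
    → {at(store), key_at(k2,store), locked(d_office_lab), open(d_store_dock)}
  through step 1 (unlock(d_store_dock)): drop {open(d_store_dock)}, keep {at(store), key_at(k2,store), locked(d_office_lab)}, require {have(k2), locked(d_store_dock)}
    → {at(store), have(k2), key_at(k2,store), locked(d_office_lab), locked(d_store_dock)}

== RESULT ==
["at(store)", "have(k2)", "key_at(k2,store)", "locked(d_office_lab)", "locked(d_store_dock)"]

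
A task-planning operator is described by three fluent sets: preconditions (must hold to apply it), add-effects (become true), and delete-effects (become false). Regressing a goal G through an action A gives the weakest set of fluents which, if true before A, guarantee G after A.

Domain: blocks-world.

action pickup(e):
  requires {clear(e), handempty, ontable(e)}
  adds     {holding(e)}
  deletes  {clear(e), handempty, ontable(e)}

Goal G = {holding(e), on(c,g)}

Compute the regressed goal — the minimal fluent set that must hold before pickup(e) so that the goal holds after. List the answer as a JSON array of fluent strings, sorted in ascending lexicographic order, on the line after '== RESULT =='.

Regress:
  G ∩ del = {}  (empty — regression defined)
  G \ add = {holding(e), on(c,g)} \ {holding(e)} = {on(c,g)}
  ∪ pre   = {on(c,g)} ∪ {clear(e), handempty, ontable(e)}
          = {clear(e), handempty, on(c,g), ontable(e)}

== RESULT ==
["clear(e)", "handempty", "on(c,g)", "ontable(e)"]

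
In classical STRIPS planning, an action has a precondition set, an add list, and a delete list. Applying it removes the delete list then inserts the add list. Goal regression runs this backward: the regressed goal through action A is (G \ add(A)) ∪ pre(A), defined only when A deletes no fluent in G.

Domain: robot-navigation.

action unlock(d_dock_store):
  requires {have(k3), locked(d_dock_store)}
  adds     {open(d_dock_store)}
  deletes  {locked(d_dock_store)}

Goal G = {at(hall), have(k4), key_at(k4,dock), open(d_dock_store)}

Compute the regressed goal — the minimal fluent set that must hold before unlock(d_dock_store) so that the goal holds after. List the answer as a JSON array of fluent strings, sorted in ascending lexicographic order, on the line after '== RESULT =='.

Compute (G \ add) ∪ pre:
  G ∩ del = {}  (empty — regression defined)
  G \ add = {at(hall), have(k4), key_at(k4,dock), open(d_dock_store)} \ {open(d_dock_store)} = {at(hall), have(k4), key_at(k4,dock)}
  ∪ pre   = {at(hall), have(k4), key_at(k4,dock)} ∪ {have(k3), locked(d_dock_store)}
          = {at(hall), have(k3), have(k4), key_at(k4,dock), locked(d_dock_store)}

== RESULT ==
["at(hall)", "have(k3)", "have(k4)", "key_at(k4,dock)", "locked(d_dock_store)"]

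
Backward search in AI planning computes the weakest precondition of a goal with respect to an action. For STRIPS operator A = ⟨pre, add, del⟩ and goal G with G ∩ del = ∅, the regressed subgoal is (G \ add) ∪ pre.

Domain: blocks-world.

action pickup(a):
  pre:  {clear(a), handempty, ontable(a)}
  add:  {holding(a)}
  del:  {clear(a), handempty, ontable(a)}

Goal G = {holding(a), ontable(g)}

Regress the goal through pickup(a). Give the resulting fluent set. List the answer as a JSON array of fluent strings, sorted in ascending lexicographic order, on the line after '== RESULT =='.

Regress:
  G ∩ del = {}  (empty — regression defined)
  G \ add = {holding(a), ontable(g)} \ {holding(a)} = {ontable(g)}
  ∪ pre   = {ontable(g)} ∪ {clear(a), handempty, ontable(a)}
          = {clear(a), handempty, ontable(a), ontable(g)}

== RESULT ==
["clear(a)", "handempty", "ontable(a)", "ontable(g)"]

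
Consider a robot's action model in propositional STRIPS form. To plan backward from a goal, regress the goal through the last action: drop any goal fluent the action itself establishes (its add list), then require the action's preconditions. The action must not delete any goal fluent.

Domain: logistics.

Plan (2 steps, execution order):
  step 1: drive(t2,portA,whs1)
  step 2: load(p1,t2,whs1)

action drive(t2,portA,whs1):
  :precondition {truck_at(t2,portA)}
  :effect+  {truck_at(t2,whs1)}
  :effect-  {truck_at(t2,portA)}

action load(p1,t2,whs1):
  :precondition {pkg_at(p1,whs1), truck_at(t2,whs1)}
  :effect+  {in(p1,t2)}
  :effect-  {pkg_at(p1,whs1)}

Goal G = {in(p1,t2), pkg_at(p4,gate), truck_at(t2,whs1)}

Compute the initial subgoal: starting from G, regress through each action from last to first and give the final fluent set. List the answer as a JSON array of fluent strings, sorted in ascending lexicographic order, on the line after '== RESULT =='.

Regress step by step:
  through step 2 (load(p1,t2,whs1)): drop {in(p1,t2)}, keep {pkg_at(p4,gate), truck_at(t2,whs1)}, require {pkg_at(p1,whs1), truck_at(t2,whs1)}
    → {pkg_at(p1,whs1), pkg_at(p4,gate), truck_at(t2,whs1)}
  through step 1 (drive(t2,portA,whs1)): drop {truck_at(t2,whs1)}, keep {pkg_at(p1,whs1), pkg_at(p4,gate)}, require {truck_at(t2,portA)}
    → {pkg_at(p1,whs1), pkg_at(p4,gate), truck_at(t2,portA)}

== RESULT ==
["pkg_at(p1,whs1)", "pkg_at(p4,gate)", "truck_at(t2,portA)"]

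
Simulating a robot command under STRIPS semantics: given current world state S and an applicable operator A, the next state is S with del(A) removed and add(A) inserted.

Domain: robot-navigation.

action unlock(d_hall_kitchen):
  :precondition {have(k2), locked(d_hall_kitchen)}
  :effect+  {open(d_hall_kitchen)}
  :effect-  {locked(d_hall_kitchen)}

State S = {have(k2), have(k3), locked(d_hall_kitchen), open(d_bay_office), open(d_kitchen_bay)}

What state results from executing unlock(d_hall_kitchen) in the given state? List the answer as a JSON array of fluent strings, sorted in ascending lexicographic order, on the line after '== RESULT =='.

Progress:
  pre ⊆ S: {have(k2), locked(d_hall_kitchen)} ⊆ S  — applicable
  S \ del = {have(k2), have(k3), open(d_bay_office), open(d_kitchen_bay)}
  ∪ add   = {have(k2), have(k3), open(d_bay_office), open(d_hall_kitchen), open(d_kitchen_bay)}

== RESULT ==
["have(k2)", "have(k3)", "open(d_bay_office)", "open(d_hall_kitchen)", "open(d_kitchen_bay)"]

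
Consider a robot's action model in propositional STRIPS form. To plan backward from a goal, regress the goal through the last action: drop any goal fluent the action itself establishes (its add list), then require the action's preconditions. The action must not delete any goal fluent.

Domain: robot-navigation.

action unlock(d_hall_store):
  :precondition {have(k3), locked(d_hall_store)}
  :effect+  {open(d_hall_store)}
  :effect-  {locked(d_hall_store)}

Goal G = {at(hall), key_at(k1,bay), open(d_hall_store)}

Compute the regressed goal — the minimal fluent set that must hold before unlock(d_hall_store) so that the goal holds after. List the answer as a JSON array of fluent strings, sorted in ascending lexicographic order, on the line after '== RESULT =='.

Regress:
  G ∩ del = {}  (empty — regression defined)
  G \ add = {at(hall), key_at(k1,bay), open(d_hall_store)} \ {open(d_hall_store)} = {at(hall), key_at(k1,bay)}
  ∪ pre   = {at(hall), key_at(k1,bay)} ∪ {have(k3), locked(d_hall_store)}
          = {at(hall), have(k3), key_at(k1,bay), locked(d_hall_store)}

== RESULT ==
["at(hall)", "have(k3)", "key_at(k1,bay)", "locked(d_hall_store)"]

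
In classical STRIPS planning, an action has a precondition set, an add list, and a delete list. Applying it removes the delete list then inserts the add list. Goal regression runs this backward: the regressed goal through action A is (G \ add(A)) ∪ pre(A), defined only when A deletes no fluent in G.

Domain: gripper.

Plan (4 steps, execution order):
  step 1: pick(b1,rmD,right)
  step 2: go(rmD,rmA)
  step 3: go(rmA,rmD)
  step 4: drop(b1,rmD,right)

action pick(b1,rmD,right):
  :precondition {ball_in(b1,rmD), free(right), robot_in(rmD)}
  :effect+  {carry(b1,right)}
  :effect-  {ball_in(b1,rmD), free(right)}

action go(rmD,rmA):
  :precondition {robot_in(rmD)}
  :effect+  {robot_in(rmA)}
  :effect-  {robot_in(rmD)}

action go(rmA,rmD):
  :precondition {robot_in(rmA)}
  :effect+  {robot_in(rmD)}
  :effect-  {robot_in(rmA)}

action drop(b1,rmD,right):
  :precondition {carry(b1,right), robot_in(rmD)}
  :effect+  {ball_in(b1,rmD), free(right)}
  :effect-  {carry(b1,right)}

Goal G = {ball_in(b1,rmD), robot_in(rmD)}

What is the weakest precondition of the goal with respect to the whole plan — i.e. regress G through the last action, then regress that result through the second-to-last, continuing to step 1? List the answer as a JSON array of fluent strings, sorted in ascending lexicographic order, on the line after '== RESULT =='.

Regress step by step:
  through step 4 (drop(b1,rmD,right)): drop {ball_in(b1,rmD)}, keep {robot_in(rmD)}, require {carry(b1,right), robot_in(rmD)}
    → {carry(b1,right), robot_in(rmD)}
  through step 3 (go(rmA,rmD)): drop {robot_in(rmD)}, keep {carry(b1,right)}, require {robot_in(rmA)}
    → {carry(b1,right), robot_in(rmA)}
  through step 2 (go(rmD,rmA)): drop {robot_in(rmA)}, keep {carry(b1,right)}, require {robot_in(rmD)}
    → {carry(b1,right), robot_in(rmD)}
  through step 1 (pick(b1,rmD,right)): drop {carry(b1,right)}, keep {robot_in(rmD)}, require {ball_in(b1,rmD), free(right), robot_in(rmD)}
    → {ball_in(b1,rmD), free(right), robot_in(rmD)}

== RESULT ==
["ball_in(b1,rmD)", "free(right)", "robot_in(rmD)"]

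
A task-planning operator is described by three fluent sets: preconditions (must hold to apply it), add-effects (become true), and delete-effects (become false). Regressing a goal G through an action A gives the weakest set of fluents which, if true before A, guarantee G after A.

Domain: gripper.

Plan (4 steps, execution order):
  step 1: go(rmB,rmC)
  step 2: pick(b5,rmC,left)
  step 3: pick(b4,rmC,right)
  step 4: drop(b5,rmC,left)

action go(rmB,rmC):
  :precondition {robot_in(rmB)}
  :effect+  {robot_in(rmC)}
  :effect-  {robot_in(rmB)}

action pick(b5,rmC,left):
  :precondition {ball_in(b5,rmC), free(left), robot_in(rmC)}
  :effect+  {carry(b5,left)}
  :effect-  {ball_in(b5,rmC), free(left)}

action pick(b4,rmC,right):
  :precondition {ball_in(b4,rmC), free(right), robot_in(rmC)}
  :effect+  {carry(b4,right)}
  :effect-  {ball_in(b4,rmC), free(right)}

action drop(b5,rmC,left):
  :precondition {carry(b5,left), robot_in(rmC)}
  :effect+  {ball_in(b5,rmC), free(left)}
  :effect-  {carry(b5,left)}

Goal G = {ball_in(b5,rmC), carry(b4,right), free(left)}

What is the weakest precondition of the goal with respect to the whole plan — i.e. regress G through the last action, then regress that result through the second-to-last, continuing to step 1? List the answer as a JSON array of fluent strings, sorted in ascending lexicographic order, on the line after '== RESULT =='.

Work backward from the goal:
  through step 4 (drop(b5,rmC,left)): drop {ball_in(b5,rmC), free(left)}, keep {carry(b4,right)}, require {carry(b5,left), robot_in(rmC)}
    → {carry(b4,right), carry(b5,left), robot_in(rmC)}
  through step 3 (pick(b4,rmC,right)): drop {carry(b4,right)}, keep {carry(b5,left), robot_in(rmC)}, require {ball_in(b4,rmC), free(right), robot_in(rmC)}
    → {ball_in(b4,rmC), carry(b5,left), free(right), robot_in(rmC)}
  through step 2 (pick(b5,rmC,left)): drop {carry(b5,left)}, keep {ball_in(b4,rmC), free(right), robot_in(rmC)}, require {ball_in(b5,rmC), free(left), robot_in(rmC)}
    → {ball_in(b4,rmC), ball_in(b5,rmC), free(left), free(right), robot_in(rmC)}
  through step 1 (go(rmB,rmC)): drop {robot_in(rmC)}, keep {ball_in(b4,rmC), ball_in(b5,rmC), free(left), free(right)}, require {robot_in(rmB)}
    → {ball_in(b4,rmC), ball_in(b5,rmC), free(left), free(right), robot_in(rmB)}

== RESULT ==
["ball_in(b4,rmC)", "ball_in(b5,rmC)", "free(left)", "free(right)", "robot_in(rmB)"]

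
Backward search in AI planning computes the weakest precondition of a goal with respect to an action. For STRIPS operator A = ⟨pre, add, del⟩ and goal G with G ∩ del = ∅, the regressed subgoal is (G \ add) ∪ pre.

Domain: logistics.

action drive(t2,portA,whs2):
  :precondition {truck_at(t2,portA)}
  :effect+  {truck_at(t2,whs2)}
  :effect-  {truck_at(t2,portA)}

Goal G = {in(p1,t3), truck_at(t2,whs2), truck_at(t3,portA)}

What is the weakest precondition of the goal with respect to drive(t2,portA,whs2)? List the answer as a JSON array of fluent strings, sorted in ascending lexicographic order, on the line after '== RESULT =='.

Compute (G \ add) ∪ pre:
  G ∩ del = {}  (empty — regression defined)
  G \ add = {in(p1,t3), truck_at(t2,whs2), truck_at(t3,portA)} \ {truck_at(t2,whs2)} = {in(p1,t3), truck_at(t3,portA)}
  ∪ pre   = {in(p1,t3), truck_at(t3,portA)} ∪ {truck_at(t2,portA)}
          = {in(p1,t3), truck_at(t2,portA), truck_at(t3,portA)}

== RESULT ==
["in(p1,t3)", "truck_at(t2,portA)", "truck_at(t3,portA)"]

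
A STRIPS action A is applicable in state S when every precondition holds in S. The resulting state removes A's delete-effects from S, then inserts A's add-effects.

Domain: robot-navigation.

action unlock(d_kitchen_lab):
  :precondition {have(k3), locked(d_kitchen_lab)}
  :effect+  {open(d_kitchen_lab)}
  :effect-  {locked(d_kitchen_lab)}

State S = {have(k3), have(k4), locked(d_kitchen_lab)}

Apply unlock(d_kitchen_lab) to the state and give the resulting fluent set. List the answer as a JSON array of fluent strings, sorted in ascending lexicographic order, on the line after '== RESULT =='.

Compute (S \ del) ∪ add:
  pre ⊆ S: {have(k3), locked(d_kitchen_lab)} ⊆ S  — applicable
  S \ del = {have(k3), have(k4)}
  ∪ add   = {have(k3), have(k4), open(d_kitchen_lab)}

== RESULT ==
["have(k3)", "have(k4)", "open(d_kitchen_lab)"]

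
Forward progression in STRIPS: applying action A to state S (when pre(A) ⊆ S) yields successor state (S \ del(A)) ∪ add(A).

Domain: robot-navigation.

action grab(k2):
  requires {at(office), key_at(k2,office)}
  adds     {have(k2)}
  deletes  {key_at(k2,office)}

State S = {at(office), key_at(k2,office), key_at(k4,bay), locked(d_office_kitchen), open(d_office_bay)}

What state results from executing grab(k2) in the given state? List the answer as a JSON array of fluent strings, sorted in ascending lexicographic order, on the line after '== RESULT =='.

Compute (S \ del) ∪ add:
  pre ⊆ S: {at(office), key_at(k2,office)} ⊆ S  — applicable
  S \ del = {at(office), key_at(k4,bay), locked(d_office_kitchen), open(d_office_bay)}
  ∪ add   = {at(office), have(k2), key_at(k4,bay), locked(d_office_kitchen), open(d_office_bay)}

== RESULT ==
["at(office)", "have(k2)", "key_at(k4,bay)", "locked(d_office_kitchen)", "open(d_office_bay)"]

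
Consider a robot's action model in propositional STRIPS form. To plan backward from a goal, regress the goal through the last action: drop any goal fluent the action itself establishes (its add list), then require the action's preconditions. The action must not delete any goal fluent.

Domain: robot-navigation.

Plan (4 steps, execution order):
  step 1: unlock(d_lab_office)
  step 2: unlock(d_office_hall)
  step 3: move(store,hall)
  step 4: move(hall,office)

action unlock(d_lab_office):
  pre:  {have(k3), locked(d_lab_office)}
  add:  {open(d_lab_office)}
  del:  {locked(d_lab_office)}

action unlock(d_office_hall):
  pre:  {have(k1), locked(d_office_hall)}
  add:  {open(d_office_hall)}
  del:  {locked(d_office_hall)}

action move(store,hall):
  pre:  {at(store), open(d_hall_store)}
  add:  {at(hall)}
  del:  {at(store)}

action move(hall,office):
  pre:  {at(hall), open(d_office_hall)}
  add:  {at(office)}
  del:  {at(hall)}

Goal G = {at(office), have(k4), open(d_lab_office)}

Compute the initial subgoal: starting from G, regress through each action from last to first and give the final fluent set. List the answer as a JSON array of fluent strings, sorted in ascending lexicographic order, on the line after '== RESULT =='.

Work backward from the goal:
  through step 4 (move(hall,office)): drop {at(office)}, keep {have(k4), open(d_lab_office)}, require {at(hall), open(d_office_hall)}
    → {at(hall), have(k4), open(d_lab_office), open(d_office_hall)}
  through step 3 (move(store,hall)): drop {at(hall)}, keep {have(k4), open(d_lab_office), open(d_office_hall)}, require {at(store), open(d_hall_store)}
    → {at(store), have(k4), open(d_hall_store), open(d_lab_office), open(d_office_hall)}
  through step 2 (unlock(d_office_hall)): drop {open(d_office_hall)}, keep {at(store), have(k4), open(d_hall_store), open(d_lab_office)}, require {have(k1), locked(d_office_hall)}
    → {at(store), have(k1), have(k4), locked(d_office_hall), open(d_hall_store), open(d_lab_office)}
  through step 1 (unlock(d_lab_office)): drop {open(d_lab_office)}, keep {at(store), have(k1), have(k4), locked(d_office_hall), open(d_hall_store)}, require {have(k3), locked(d_lab_office)}
    → {at(store), have(k1), have(k3), have(k4), locked(d_lab_office), locked(d_office_hall), open(d_hall_store)}

== RESULT ==
["at(store)", "have(k1)", "have(k3)", "have(k4)", "locked(d_lab_office)", "locked(d_office_hall)", "open(d_hall_store)"]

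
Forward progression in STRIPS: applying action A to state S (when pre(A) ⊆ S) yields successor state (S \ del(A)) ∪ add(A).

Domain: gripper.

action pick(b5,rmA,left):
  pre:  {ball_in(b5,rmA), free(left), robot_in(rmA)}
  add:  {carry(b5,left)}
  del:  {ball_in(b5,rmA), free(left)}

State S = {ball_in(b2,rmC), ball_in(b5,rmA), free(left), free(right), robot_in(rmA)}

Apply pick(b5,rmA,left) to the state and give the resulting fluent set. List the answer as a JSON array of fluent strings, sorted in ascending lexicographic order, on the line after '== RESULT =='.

Compute (S \ del) ∪ add:
  pre ⊆ S: {ball_in(b5,rmA), free(left), robot_in(rmA)} ⊆ S  — applicable
  S \ del = {ball_in(b2,rmC), free(right), robot_in(rmA)}
  ∪ add   = {ball_in(b2,rmC), carry(b5,left), free(right), robot_in(rmA)}

== RESULT ==
["ball_in(b2,rmC)", "carry(b5,left)", "free(right)", "robot_in(rmA)"]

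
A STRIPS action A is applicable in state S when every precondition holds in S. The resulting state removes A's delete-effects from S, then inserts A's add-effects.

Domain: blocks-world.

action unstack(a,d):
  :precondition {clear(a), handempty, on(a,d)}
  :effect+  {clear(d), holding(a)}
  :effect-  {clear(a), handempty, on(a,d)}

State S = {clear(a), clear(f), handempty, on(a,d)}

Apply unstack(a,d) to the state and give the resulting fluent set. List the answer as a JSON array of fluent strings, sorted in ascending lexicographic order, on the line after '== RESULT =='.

Progress:
  pre ⊆ S: {clear(a), handempty, on(a,d)} ⊆ S  — applicable
  S \ del = {clear(f)}
  ∪ add   = {clear(d), clear(f), holding(a)}

== RESULT ==
["clear(d)", "clear(f)", "holding(a)"]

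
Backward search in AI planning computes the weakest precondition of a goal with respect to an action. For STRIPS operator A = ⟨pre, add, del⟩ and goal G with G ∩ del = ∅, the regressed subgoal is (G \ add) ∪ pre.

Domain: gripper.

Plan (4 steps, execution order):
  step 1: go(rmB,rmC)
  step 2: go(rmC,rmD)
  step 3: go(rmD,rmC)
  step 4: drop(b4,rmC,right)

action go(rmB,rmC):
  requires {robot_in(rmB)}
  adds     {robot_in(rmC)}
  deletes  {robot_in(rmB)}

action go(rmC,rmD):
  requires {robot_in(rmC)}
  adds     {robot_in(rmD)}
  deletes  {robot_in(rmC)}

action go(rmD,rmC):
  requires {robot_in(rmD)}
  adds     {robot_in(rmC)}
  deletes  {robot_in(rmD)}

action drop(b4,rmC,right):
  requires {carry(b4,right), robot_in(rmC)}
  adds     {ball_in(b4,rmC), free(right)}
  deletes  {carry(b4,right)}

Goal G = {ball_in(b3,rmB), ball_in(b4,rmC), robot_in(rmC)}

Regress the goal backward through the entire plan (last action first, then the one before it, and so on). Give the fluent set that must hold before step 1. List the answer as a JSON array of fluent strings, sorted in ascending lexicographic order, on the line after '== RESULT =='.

Regress step by step:
  through step 4 (drop(b4,rmC,right)): drop {ball_in(b4,rmC)}, keep {ball_in(b3,rmB), robot_in(rmC)}, require {carry(b4,right), robot_in(rmC)}
    → {ball_in(b3,rmB), carry(b4,right), robot_in(rmC)}
  through step 3 (go(rmD,rmC)): drop {robot_in(rmC)}, keep {ball_in(b3,rmB), carry(b4,right)}, require {robot_in(rmD)}
    → {ball_in(b3,rmB), carry(b4,right), robot_in(rmD)}
  through step 2 (go(rmC,rmD)): drop {robot_in(rmD)}, keep {ball_in(b3,rmB), carry(b4,right)}, require {robot_in(rmC)}
    → {ball_in(b3,rmB), carry(b4,right), robot_in(rmC)}
  through step 1 (go(rmB,rmC)): drop {robot_in(rmC)}, keep {ball_in(b3,rmB), carry(b4,right)}, require {robot_in(rmB)}
    → {ball_in(b3,rmB), carry(b4,right), robot_in(rmB)}

== RESULT ==
["ball_in(b3,rmB)", "carry(b4,right)", "robot_in(rmB)"]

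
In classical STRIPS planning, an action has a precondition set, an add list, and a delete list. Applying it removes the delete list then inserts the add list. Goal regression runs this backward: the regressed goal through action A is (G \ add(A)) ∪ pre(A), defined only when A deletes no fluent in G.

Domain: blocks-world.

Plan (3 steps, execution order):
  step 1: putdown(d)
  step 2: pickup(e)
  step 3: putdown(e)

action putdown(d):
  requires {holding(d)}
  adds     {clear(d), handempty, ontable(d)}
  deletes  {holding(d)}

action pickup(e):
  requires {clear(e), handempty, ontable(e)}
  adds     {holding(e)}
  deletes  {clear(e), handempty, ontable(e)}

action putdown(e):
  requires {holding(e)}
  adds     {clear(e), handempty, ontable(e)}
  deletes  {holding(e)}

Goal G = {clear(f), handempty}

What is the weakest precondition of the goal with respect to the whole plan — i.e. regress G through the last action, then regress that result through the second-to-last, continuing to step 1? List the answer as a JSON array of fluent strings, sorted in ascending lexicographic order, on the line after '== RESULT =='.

Work backward from the goal:
  through step 3 (putdown(e)): drop {handempty}, keep {clear(f)}, require {holding(e)}
    → {clear(f), holding(e)}
  through step 2 (pickup(e)): drop {holding(e)}, keep {clear(f)}, require {clear(e), handempty, ontable(e)}
    → {clear(e), clear(f), handempty, ontable(e)}
  through step 1 (putdown(d)): drop {handempty}, keep {clear(e), clear(f), ontable(e)}, require {holding(d)}
    → {clear(e), clear(f), holding(d), ontable(e)}

== RESULT ==
["clear(e)", "clear(f)", "holding(d)", "ontable(e)"]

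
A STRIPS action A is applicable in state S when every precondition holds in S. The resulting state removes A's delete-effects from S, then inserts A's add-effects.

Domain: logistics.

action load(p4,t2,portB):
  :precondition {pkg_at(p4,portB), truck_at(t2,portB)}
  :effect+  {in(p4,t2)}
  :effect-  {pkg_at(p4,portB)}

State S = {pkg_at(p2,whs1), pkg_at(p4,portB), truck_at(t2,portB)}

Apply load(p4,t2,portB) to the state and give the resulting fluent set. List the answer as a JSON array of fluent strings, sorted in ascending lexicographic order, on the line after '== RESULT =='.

Progress:
  pre ⊆ S: {pkg_at(p4,portB), truck_at(t2,portB)} ⊆ S  — applicable
  S \ del = {pkg_at(p2,whs1), truck_at(t2,portB)}
  ∪ add   = {in(p4,t2), pkg_at(p2,whs1), truck_at(t2,portB)}

== RESULT ==
["in(p4,t2)", "pkg_at(p2,whs1)", "truck_at(t2,portB)"]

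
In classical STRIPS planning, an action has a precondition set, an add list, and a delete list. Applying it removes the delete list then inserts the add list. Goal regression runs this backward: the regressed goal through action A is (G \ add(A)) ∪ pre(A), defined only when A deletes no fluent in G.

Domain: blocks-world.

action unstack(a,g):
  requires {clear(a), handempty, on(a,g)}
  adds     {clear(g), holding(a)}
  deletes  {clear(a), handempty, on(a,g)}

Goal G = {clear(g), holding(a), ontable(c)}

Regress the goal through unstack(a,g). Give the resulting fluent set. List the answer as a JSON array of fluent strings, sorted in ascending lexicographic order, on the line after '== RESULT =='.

Regress:
  G ∩ del = {}  (empty — regression defined)
  G \ add = {clear(g), holding(a), ontable(c)} \ {clear(g), holding(a)} = {ontable(c)}
  ∪ pre   = {ontable(c)} ∪ {clear(a), handempty, on(a,g)}
          = {clear(a), handempty, on(a,g), ontable(c)}

== RESULT ==
["clear(a)", "handempty", "on(a,g)", "ontable(c)"]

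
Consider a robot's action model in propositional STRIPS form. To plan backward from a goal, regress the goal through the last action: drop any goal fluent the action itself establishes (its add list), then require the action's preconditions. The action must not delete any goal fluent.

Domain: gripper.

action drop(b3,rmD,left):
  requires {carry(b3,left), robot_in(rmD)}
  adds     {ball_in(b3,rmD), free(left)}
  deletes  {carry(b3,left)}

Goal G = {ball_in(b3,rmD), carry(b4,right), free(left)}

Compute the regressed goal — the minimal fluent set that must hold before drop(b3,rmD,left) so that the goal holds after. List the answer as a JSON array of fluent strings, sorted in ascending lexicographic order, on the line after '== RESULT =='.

Regress:
  G ∩ del = {}  (empty — regression defined)
  G \ add = {ball_in(b3,rmD), carry(b4,right), free(left)} \ {ball_in(b3,rmD), free(left)} = {carry(b4,right)}
  ∪ pre   = {carry(b4,right)} ∪ {carry(b3,left), robot_in(rmD)}
          = {carry(b3,left), carry(b4,right), robot_in(rmD)}

== RESULT ==
["carry(b3,left)", "carry(b4,right)", "robot_in(rmD)"]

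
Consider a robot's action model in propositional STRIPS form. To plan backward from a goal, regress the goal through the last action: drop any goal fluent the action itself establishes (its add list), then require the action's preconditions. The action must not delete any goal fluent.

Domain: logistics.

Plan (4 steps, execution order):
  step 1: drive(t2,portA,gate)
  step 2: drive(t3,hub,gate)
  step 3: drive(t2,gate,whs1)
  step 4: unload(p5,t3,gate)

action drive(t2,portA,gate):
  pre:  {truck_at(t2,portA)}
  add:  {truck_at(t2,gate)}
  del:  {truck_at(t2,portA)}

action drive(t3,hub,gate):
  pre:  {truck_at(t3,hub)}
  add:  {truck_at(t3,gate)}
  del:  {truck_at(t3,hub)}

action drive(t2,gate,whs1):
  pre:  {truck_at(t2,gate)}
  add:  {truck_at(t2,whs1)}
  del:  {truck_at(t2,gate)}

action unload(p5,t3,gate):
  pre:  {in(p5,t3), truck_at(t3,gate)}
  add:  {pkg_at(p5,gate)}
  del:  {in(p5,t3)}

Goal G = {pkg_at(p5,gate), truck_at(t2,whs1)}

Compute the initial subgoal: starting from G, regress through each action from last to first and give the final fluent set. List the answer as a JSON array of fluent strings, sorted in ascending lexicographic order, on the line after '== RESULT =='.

Regress step by step:
  through step 4 (unload(p5,t3,gate)): drop {pkg_at(p5,gate)}, keep {truck_at(t2,whs1)}, require {in(p5,t3), truck_at(t3,gate)}
    → {in(p5,t3), truck_at(t2,whs1), truck_at(t3,gate)}
  through step 3 (drive(t2,gate,whs1)): drop {truck_at(t2,whs1)}, keep {in(p5,t3), truck_at(t3,gate)}, require {truck_at(t2,gate)}
    → {in(p5,t3), truck_at(t2,gate), truck_at(t3,gate)}
  through step 2 (drive(t3,hub,gate)): drop {truck_at(t3,gate)}, keep {in(p5,t3), truck_at(t2,gate)}, require {truck_at(t3,hub)}
    → {in(p5,t3), truck_at(t2,gate), truck_at(t3,hub)}
  through step 1 (drive(t2,portA,gate)): drop {truck_at(t2,gate)}, keep {in(p5,t3), truck_at(t3,hub)}, require {truck_at(t2,portA)}
    → {in(p5,t3), truck_at(t2,portA), truck_at(t3,hub)}

== RESULT ==
["in(p5,t3)", "truck_at(t2,portA)", "truck_at(t3,hub)"]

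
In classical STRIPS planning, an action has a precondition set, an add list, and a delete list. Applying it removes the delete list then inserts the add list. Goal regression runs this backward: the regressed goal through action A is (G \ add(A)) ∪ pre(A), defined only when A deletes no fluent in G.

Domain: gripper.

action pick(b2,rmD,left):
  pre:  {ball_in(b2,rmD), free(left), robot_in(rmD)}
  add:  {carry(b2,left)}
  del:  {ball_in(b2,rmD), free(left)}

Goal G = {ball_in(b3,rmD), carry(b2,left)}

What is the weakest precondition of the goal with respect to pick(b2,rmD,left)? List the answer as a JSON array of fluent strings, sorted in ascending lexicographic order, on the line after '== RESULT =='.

Regress:
  G ∩ del = {}  (empty — regression defined)
  G \ add = {ball_in(b3,rmD), carry(b2,left)} \ {carry(b2,left)} = {ball_in(b3,rmD)}
  ∪ pre   = {ball_in(b3,rmD)} ∪ {ball_in(b2,rmD), free(left), robot_in(rmD)}
          = {ball_in(b2,rmD), ball_in(b3,rmD), free(left), robot_in(rmD)}

== RESULT ==
["ball_in(b2,rmD)", "ball_in(b3,rmD)", "free(left)", "robot_in(rmD)"]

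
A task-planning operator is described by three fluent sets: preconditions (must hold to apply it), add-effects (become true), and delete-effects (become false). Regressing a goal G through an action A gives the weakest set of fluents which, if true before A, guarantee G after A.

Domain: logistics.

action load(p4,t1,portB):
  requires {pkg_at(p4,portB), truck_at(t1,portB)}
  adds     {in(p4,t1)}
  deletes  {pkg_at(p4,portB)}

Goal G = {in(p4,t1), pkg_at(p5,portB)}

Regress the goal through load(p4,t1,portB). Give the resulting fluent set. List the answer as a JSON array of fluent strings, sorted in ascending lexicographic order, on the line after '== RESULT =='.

Regress:
  G ∩ del = {}  (empty — regression defined)
  G \ add = {in(p4,t1), pkg_at(p5,portB)} \ {in(p4,t1)} = {pkg_at(p5,portB)}
  ∪ pre   = {pkg_at(p5,portB)} ∪ {pkg_at(p4,portB), truck_at(t1,portB)}
          = {pkg_at(p4,portB), pkg_at(p5,portB), truck_at(t1,portB)}

== RESULT ==
["pkg_at(p4,portB)", "pkg_at(p5,portB)", "truck_at(t1,portB)"]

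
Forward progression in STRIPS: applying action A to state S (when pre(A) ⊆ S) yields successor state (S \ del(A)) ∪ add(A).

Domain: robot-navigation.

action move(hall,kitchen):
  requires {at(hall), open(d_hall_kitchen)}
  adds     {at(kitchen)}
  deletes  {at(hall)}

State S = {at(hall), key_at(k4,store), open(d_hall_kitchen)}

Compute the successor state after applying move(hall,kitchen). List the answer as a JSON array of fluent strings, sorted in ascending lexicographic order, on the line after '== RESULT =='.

Compute (S \ del) ∪ add:
  pre ⊆ S: {at(hall), open(d_hall_kitchen)} ⊆ S  — applicable
  S \ del = {key_at(k4,store), open(d_hall_kitchen)}
  ∪ add   = {at(kitchen), key_at(k4,store), open(d_hall_kitchen)}

== RESULT ==
["at(kitchen)", "key_at(k4,store)", "open(d_hall_kitchen)"]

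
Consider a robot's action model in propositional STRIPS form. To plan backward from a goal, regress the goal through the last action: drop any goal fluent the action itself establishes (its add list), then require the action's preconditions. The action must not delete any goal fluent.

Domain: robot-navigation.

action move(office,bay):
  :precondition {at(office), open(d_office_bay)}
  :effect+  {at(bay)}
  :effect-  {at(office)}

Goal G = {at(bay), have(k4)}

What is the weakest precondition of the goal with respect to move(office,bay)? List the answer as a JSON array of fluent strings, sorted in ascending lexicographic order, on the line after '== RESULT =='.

Regress:
  G ∩ del = {}  (empty — regression defined)
  G \ add = {at(bay), have(k4)} \ {at(bay)} = {have(k4)}
  ∪ pre   = {have(k4)} ∪ {at(office), open(d_office_bay)}
          = {at(office), have(k4), open(d_office_bay)}

== RESULT ==
["at(office)", "have(k4)", "open(d_office_bay)"]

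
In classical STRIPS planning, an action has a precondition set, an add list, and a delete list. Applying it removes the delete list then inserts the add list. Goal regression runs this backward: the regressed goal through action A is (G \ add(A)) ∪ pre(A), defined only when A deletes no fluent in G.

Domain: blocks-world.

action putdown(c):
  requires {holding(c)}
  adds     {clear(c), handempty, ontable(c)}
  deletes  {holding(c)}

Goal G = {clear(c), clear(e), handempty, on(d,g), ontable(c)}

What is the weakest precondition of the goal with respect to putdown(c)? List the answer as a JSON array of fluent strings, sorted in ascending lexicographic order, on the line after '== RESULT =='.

Regress:
  G ∩ del = {}  (empty — regression defined)
  G \ add = {clear(c), clear(e), handempty, on(d,g), ontable(c)} \ {clear(c), handempty, ontable(c)} = {clear(e), on(d,g)}
  ∪ pre   = {clear(e), on(d,g)} ∪ {holding(c)}
          = {clear(e), holding(c), on(d,g)}

== RESULT ==
["clear(e)", "holding(c)", "on(d,g)"]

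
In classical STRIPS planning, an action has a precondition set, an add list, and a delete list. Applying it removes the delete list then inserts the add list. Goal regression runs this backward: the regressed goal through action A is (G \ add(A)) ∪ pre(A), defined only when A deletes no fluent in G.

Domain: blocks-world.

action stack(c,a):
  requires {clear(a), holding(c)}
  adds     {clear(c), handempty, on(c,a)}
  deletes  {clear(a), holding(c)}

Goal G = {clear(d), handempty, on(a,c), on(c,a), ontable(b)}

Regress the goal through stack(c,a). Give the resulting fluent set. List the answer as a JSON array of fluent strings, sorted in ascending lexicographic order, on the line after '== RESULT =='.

Regress:
  G ∩ del = {}  (empty — regression defined)
  G \ add = {clear(d), handempty, on(a,c), on(c,a), ontable(b)} \ {clear(c), handempty, on(c,a)} = {clear(d), on(a,c), ontable(b)}
  ∪ pre   = {clear(d), on(a,c), ontable(b)} ∪ {clear(a), holding(c)}
          = {clear(a), clear(d), holding(c), on(a,c), ontable(b)}

== RESULT ==
["clear(a)", "clear(d)", "holding(c)", "on(a,c)", "ontable(b)"]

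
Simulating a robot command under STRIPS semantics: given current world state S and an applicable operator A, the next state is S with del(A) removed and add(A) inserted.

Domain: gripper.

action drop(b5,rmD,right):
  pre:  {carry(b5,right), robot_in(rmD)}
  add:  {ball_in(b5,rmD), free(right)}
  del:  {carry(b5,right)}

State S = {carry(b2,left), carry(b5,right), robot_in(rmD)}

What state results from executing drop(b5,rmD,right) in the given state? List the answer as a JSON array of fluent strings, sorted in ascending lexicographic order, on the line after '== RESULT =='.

Compute (S \ del) ∪ add:
  pre ⊆ S: {carry(b5,right), robot_in(rmD)} ⊆ S  — applicable
  S \ del = {carry(b2,left), robot_in(rmD)}
  ∪ add   = {ball_in(b5,rmD), carry(b2,left), free(right), robot_in(rmD)}

== RESULT ==
["ball_in(b5,rmD)", "carry(b2,left)", "free(right)", "robot_in(rmD)"]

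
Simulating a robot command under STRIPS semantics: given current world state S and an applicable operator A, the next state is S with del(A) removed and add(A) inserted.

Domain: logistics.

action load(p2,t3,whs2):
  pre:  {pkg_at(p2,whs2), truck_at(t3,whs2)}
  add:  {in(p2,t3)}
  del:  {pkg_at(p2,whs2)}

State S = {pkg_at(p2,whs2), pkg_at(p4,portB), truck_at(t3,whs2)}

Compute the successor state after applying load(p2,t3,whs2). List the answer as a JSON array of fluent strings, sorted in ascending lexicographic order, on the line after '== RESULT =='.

Compute (S \ del) ∪ add:
  pre ⊆ S: {pkg_at(p2,whs2), truck_at(t3,whs2)} ⊆ S  — applicable
  S \ del = {pkg_at(p4,portB), truck_at(t3,whs2)}
  ∪ add   = {in(p2,t3), pkg_at(p4,portB), truck_at(t3,whs2)}

== RESULT ==
["in(p2,t3)", "pkg_at(p4,portB)", "truck_at(t3,whs2)"]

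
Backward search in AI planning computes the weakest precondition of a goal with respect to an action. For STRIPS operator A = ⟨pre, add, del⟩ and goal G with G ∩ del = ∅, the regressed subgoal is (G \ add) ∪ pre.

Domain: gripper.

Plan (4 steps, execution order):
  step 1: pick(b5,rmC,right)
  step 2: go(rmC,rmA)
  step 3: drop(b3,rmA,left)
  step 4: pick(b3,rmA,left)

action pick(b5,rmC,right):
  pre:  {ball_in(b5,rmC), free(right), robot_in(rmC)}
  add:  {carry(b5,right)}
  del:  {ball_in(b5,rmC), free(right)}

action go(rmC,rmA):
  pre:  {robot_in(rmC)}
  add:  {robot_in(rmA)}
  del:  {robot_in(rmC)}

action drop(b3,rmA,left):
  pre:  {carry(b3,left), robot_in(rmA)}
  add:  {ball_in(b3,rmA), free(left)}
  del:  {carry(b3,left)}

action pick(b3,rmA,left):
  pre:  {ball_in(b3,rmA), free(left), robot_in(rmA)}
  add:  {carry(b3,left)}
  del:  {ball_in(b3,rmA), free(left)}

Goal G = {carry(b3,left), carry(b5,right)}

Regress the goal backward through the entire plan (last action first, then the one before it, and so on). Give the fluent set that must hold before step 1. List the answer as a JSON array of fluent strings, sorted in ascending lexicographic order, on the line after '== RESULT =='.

Regress step by step:
  through step 4 (pick(b3,rmA,left)): drop {carry(b3,left)}, keep {carry(b5,right)}, require {ball_in(b3,rmA), free(left), robot_in(rmA)}
    → {ball_in(b3,rmA), carry(b5,right), free(left), robot_in(rmA)}
  through step 3 (drop(b3,rmA,left)): drop {ball_in(b3,rmA), free(left)}, keep {carry(b5,right), robot_in(rmA)}, require {carry(b3,left), robot_in(rmA)}
    → {carry(b3,left), carry(b5,right), robot_in(rmA)}
  through step 2 (go(rmC,rmA)): drop {robot_in(rmA)}, keep {carry(b3,left), carry(b5,right)}, require {robot_in(rmC)}
    → {carry(b3,left), carry(b5,right), robot_in(rmC)}
  through step 1 (pick(b5,rmC,right)): drop {carry(b5,right)}, keep {carry(b3,left), robot_in(rmC)}, require {ball_in(b5,rmC), free(right), robot_in(rmC)}
    → {ball_in(b5,rmC), carry(b3,left), free(right), robot_in(rmC)}

== RESULT ==
["ball_in(b5,rmC)", "carry(b3,left)", "free(right)", "robot_in(rmC)"]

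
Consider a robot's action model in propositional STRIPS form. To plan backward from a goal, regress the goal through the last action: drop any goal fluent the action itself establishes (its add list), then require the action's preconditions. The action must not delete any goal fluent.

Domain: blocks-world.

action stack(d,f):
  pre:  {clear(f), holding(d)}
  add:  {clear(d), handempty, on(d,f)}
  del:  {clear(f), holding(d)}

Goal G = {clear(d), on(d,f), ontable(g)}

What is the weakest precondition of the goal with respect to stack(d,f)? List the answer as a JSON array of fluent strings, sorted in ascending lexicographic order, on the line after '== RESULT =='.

Regress:
  G ∩ del = {}  (empty — regression defined)
  G \ add = {clear(d), on(d,f), ontable(g)} \ {clear(d), handempty, on(d,f)} = {ontable(g)}
  ∪ pre   = {ontable(g)} ∪ {clear(f), holding(d)}
          = {clear(f), holding(d), ontable(g)}

== RESULT ==
["clear(f)", "holding(d)", "ontable(g)"]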